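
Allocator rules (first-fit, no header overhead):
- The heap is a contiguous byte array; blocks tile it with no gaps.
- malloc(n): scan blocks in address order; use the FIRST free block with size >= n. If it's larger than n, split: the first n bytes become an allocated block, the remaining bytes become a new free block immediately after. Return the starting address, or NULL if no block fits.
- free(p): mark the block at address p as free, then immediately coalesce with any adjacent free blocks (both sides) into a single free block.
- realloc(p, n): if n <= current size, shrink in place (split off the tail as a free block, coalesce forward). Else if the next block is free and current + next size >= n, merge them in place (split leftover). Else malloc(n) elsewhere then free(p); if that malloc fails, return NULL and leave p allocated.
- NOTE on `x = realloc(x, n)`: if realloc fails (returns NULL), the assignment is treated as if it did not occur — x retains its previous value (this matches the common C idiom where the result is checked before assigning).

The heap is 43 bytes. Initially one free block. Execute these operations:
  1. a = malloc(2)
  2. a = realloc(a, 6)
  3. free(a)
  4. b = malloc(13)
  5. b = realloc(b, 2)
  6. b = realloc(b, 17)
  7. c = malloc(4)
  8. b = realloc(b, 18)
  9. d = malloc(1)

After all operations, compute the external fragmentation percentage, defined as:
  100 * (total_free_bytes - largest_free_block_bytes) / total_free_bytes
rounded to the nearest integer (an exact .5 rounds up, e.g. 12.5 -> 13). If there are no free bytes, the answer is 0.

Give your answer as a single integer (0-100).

Op 1: a = malloc(2) -> a = 0; heap: [0-1 ALLOC][2-42 FREE]
Op 2: a = realloc(a, 6) -> a = 0; heap: [0-5 ALLOC][6-42 FREE]
Op 3: free(a) -> (freed a); heap: [0-42 FREE]
Op 4: b = malloc(13) -> b = 0; heap: [0-12 ALLOC][13-42 FREE]
Op 5: b = realloc(b, 2) -> b = 0; heap: [0-1 ALLOC][2-42 FREE]
Op 6: b = realloc(b, 17) -> b = 0; heap: [0-16 ALLOC][17-42 FREE]
Op 7: c = malloc(4) -> c = 17; heap: [0-16 ALLOC][17-20 ALLOC][21-42 FREE]
Op 8: b = realloc(b, 18) -> b = 21; heap: [0-16 FREE][17-20 ALLOC][21-38 ALLOC][39-42 FREE]
Op 9: d = malloc(1) -> d = 0; heap: [0-0 ALLOC][1-16 FREE][17-20 ALLOC][21-38 ALLOC][39-42 FREE]
Free blocks: [16 4] total_free=20 largest=16 -> 100*(20-16)/20 = 400/20 = 20

Answer: 20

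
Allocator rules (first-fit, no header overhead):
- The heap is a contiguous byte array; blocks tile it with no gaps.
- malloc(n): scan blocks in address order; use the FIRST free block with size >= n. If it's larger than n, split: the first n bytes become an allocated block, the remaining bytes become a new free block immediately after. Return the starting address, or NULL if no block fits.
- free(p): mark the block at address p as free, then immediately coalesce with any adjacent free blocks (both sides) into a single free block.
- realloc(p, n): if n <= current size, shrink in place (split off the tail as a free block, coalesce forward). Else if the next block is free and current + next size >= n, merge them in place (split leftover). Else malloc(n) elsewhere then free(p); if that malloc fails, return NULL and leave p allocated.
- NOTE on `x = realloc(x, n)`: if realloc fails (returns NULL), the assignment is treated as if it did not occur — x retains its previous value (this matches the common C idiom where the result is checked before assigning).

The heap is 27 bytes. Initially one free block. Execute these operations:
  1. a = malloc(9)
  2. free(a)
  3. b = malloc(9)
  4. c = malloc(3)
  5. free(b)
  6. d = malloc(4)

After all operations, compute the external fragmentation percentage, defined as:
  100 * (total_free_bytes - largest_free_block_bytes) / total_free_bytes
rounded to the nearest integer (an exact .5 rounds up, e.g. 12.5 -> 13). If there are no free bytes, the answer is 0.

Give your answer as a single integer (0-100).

Op 1: a = malloc(9) -> a = 0; heap: [0-8 ALLOC][9-26 FREE]
Op 2: free(a) -> (freed a); heap: [0-26 FREE]
Op 3: b = malloc(9) -> b = 0; heap: [0-8 ALLOC][9-26 FREE]
Op 4: c = malloc(3) -> c = 9; heap: [0-8 ALLOC][9-11 ALLOC][12-26 FREE]
Op 5: free(b) -> (freed b); heap: [0-8 FREE][9-11 ALLOC][12-26 FREE]
Op 6: d = malloc(4) -> d = 0; heap: [0-3 ALLOC][4-8 FREE][9-11 ALLOC][12-26 FREE]
Free blocks: [5 15] total_free=20 largest=15 -> 100*(20-15)/20 = 500/20 = 25

Answer: 25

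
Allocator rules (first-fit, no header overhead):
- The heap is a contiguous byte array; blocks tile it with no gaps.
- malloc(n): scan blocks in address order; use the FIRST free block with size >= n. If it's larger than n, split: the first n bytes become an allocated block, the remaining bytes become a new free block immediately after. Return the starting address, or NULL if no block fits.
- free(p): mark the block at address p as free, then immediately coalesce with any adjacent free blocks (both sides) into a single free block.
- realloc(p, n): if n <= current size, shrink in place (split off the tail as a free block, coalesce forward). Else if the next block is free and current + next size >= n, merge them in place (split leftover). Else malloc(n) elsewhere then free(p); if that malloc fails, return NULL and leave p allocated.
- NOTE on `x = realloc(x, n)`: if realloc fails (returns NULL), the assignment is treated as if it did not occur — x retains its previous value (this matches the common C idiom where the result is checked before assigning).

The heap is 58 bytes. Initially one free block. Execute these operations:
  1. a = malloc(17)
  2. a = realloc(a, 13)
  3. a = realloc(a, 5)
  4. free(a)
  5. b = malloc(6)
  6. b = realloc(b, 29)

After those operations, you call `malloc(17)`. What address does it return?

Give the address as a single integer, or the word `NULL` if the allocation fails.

Op 1: a = malloc(17) -> a = 0; heap: [0-16 ALLOC][17-57 FREE]
Op 2: a = realloc(a, 13) -> a = 0; heap: [0-12 ALLOC][13-57 FREE]
Op 3: a = realloc(a, 5) -> a = 0; heap: [0-4 ALLOC][5-57 FREE]
Op 4: free(a) -> (freed a); heap: [0-57 FREE]
Op 5: b = malloc(6) -> b = 0; heap: [0-5 ALLOC][6-57 FREE]
Op 6: b = realloc(b, 29) -> b = 0; heap: [0-28 ALLOC][29-57 FREE]
malloc(17): first-fit scan over [0-28 ALLOC][29-57 FREE] -> 29

Answer: 29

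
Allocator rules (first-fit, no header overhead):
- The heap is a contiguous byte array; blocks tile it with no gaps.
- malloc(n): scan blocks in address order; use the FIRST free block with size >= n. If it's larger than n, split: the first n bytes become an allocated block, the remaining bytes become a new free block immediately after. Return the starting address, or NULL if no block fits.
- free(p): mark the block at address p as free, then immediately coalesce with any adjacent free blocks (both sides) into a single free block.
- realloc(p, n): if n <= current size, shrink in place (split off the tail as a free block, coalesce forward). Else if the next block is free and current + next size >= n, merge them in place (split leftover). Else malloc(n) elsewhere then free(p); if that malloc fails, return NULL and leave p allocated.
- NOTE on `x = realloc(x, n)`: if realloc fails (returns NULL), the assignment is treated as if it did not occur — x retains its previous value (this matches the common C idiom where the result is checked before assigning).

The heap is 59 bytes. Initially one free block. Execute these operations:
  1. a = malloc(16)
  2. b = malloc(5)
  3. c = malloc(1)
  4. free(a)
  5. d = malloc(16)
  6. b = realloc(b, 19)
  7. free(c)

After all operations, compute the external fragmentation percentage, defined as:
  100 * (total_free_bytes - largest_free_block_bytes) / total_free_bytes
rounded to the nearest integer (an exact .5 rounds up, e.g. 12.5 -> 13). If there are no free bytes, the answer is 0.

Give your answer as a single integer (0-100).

Op 1: a = malloc(16) -> a = 0; heap: [0-15 ALLOC][16-58 FREE]
Op 2: b = malloc(5) -> b = 16; heap: [0-15 ALLOC][16-20 ALLOC][21-58 FREE]
Op 3: c = malloc(1) -> c = 21; heap: [0-15 ALLOC][16-20 ALLOC][21-21 ALLOC][22-58 FREE]
Op 4: free(a) -> (freed a); heap: [0-15 FREE][16-20 ALLOC][21-21 ALLOC][22-58 FREE]
Op 5: d = malloc(16) -> d = 0; heap: [0-15 ALLOC][16-20 ALLOC][21-21 ALLOC][22-58 FREE]
Op 6: b = realloc(b, 19) -> b = 22; heap: [0-15 ALLOC][16-20 FREE][21-21 ALLOC][22-40 ALLOC][41-58 FREE]
Op 7: free(c) -> (freed c); heap: [0-15 ALLOC][16-21 FREE][22-40 ALLOC][41-58 FREE]
Free blocks: [6 18] total_free=24 largest=18 -> 100*(24-18)/24 = 600/24 = 25

Answer: 25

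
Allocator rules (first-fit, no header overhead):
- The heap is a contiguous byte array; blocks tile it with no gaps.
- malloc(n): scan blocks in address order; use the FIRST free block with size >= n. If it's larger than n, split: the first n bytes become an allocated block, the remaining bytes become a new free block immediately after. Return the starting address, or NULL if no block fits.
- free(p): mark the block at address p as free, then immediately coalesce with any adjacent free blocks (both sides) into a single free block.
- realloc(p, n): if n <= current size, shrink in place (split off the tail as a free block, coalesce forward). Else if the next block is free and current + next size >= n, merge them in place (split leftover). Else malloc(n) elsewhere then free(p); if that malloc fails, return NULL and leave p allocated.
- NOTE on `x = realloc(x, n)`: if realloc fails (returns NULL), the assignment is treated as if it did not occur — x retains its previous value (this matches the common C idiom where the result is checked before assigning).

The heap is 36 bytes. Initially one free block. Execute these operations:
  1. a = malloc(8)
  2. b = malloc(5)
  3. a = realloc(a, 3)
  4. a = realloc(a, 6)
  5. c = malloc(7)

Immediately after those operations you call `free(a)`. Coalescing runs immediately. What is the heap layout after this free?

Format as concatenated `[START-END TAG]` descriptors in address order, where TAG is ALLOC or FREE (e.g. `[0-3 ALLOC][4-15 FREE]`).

Answer: [0-7 FREE][8-12 ALLOC][13-19 ALLOC][20-35 FREE]

Derivation:
Op 1: a = malloc(8) -> a = 0; heap: [0-7 ALLOC][8-35 FREE]
Op 2: b = malloc(5) -> b = 8; heap: [0-7 ALLOC][8-12 ALLOC][13-35 FREE]
Op 3: a = realloc(a, 3) -> a = 0; heap: [0-2 ALLOC][3-7 FREE][8-12 ALLOC][13-35 FREE]
Op 4: a = realloc(a, 6) -> a = 0; heap: [0-5 ALLOC][6-7 FREE][8-12 ALLOC][13-35 FREE]
Op 5: c = malloc(7) -> c = 13; heap: [0-5 ALLOC][6-7 FREE][8-12 ALLOC][13-19 ALLOC][20-35 FREE]
free(a): a = 0 -> block [0-5 ALLOC]; mark free, coalesce with adjacent free neighbors -> [0-7 FREE][8-12 ALLOC][13-19 ALLOC][20-35 FREE]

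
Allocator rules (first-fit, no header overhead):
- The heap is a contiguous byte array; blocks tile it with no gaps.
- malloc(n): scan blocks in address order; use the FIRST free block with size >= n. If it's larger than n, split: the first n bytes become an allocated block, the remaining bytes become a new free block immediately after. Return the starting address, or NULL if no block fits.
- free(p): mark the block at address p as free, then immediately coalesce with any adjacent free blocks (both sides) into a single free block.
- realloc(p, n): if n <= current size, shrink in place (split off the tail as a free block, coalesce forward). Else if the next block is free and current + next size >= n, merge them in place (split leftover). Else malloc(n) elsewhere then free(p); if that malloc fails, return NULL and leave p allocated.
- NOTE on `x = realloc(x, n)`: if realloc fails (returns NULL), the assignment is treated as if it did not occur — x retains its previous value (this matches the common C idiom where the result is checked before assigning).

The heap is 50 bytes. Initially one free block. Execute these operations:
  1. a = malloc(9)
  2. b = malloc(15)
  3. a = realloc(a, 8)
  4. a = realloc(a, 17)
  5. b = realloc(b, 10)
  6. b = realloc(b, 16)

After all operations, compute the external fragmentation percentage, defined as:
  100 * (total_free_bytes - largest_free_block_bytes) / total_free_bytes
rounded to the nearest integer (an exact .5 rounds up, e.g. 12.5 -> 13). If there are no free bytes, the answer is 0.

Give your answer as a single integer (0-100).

Op 1: a = malloc(9) -> a = 0; heap: [0-8 ALLOC][9-49 FREE]
Op 2: b = malloc(15) -> b = 9; heap: [0-8 ALLOC][9-23 ALLOC][24-49 FREE]
Op 3: a = realloc(a, 8) -> a = 0; heap: [0-7 ALLOC][8-8 FREE][9-23 ALLOC][24-49 FREE]
Op 4: a = realloc(a, 17) -> a = 24; heap: [0-8 FREE][9-23 ALLOC][24-40 ALLOC][41-49 FREE]
Op 5: b = realloc(b, 10) -> b = 9; heap: [0-8 FREE][9-18 ALLOC][19-23 FREE][24-40 ALLOC][41-49 FREE]
Op 6: b = realloc(b, 16) -> NULL (b unchanged); heap: [0-8 FREE][9-18 ALLOC][19-23 FREE][24-40 ALLOC][41-49 FREE]
Free blocks: [9 5 9] total_free=23 largest=9 -> 100*(23-9)/23 = 1400/23 ≈ 60.870 -> rounds to 61

Answer: 61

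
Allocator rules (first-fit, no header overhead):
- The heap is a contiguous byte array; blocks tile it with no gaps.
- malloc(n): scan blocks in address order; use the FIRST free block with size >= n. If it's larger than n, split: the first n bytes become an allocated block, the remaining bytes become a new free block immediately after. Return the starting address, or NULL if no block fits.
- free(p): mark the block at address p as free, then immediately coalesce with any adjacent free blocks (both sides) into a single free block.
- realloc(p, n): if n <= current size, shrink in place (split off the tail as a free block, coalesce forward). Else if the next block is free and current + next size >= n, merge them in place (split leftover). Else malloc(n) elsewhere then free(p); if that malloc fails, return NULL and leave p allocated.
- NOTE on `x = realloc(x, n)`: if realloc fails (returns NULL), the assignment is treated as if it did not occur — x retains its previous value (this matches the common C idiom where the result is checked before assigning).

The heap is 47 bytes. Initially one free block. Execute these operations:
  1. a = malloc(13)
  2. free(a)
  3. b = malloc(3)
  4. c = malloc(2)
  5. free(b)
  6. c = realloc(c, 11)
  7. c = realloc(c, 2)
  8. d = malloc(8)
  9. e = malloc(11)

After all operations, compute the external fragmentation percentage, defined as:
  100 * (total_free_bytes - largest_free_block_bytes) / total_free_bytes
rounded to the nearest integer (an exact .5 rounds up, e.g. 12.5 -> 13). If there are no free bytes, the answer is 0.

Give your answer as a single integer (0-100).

Op 1: a = malloc(13) -> a = 0; heap: [0-12 ALLOC][13-46 FREE]
Op 2: free(a) -> (freed a); heap: [0-46 FREE]
Op 3: b = malloc(3) -> b = 0; heap: [0-2 ALLOC][3-46 FREE]
Op 4: c = malloc(2) -> c = 3; heap: [0-2 ALLOC][3-4 ALLOC][5-46 FREE]
Op 5: free(b) -> (freed b); heap: [0-2 FREE][3-4 ALLOC][5-46 FREE]
Op 6: c = realloc(c, 11) -> c = 3; heap: [0-2 FREE][3-13 ALLOC][14-46 FREE]
Op 7: c = realloc(c, 2) -> c = 3; heap: [0-2 FREE][3-4 ALLOC][5-46 FREE]
Op 8: d = malloc(8) -> d = 5; heap: [0-2 FREE][3-4 ALLOC][5-12 ALLOC][13-46 FREE]
Op 9: e = malloc(11) -> e = 13; heap: [0-2 FREE][3-4 ALLOC][5-12 ALLOC][13-23 ALLOC][24-46 FREE]
Free blocks: [3 23] total_free=26 largest=23 -> 100*(26-23)/26 = 300/26 ≈ 11.538 -> rounds to 12

Answer: 12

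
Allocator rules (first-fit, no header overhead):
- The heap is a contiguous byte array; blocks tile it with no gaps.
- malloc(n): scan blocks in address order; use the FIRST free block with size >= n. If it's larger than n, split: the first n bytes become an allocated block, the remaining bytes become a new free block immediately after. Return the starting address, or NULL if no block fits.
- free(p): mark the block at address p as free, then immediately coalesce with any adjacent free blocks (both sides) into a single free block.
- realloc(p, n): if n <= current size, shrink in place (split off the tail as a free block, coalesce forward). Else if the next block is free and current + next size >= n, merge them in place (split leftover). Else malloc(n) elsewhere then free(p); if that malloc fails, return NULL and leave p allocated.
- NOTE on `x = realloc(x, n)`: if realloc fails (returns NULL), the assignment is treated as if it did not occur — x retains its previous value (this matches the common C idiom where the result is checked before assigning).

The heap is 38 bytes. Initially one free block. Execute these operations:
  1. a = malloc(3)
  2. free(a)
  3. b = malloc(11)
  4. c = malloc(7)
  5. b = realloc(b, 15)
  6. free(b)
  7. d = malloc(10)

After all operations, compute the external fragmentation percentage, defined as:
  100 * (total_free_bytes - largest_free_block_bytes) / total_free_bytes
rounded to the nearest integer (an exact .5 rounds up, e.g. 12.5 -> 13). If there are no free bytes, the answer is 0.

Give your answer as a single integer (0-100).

Op 1: a = malloc(3) -> a = 0; heap: [0-2 ALLOC][3-37 FREE]
Op 2: free(a) -> (freed a); heap: [0-37 FREE]
Op 3: b = malloc(11) -> b = 0; heap: [0-10 ALLOC][11-37 FREE]
Op 4: c = malloc(7) -> c = 11; heap: [0-10 ALLOC][11-17 ALLOC][18-37 FREE]
Op 5: b = realloc(b, 15) -> b = 18; heap: [0-10 FREE][11-17 ALLOC][18-32 ALLOC][33-37 FREE]
Op 6: free(b) -> (freed b); heap: [0-10 FREE][11-17 ALLOC][18-37 FREE]
Op 7: d = malloc(10) -> d = 0; heap: [0-9 ALLOC][10-10 FREE][11-17 ALLOC][18-37 FREE]
Free blocks: [1 20] total_free=21 largest=20 -> 100*(21-20)/21 = 100/21 ≈ 4.762 -> rounds to 5

Answer: 5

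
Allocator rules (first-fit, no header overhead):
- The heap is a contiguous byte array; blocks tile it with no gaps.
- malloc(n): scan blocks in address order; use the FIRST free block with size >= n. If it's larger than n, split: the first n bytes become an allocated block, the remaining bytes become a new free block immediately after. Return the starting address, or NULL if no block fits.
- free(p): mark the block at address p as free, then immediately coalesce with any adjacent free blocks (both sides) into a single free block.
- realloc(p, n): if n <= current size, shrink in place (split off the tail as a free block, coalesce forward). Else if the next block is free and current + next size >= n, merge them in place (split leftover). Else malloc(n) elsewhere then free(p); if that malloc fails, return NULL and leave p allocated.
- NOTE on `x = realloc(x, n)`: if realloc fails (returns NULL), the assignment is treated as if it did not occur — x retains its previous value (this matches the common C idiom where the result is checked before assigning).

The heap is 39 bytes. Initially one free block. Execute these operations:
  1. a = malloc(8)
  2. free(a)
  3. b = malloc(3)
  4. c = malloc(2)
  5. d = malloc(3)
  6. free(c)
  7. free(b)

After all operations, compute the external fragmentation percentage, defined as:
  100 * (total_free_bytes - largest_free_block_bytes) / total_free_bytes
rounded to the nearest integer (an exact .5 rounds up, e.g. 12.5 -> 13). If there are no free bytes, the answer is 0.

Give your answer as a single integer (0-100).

Answer: 14

Derivation:
Op 1: a = malloc(8) -> a = 0; heap: [0-7 ALLOC][8-38 FREE]
Op 2: free(a) -> (freed a); heap: [0-38 FREE]
Op 3: b = malloc(3) -> b = 0; heap: [0-2 ALLOC][3-38 FREE]
Op 4: c = malloc(2) -> c = 3; heap: [0-2 ALLOC][3-4 ALLOC][5-38 FREE]
Op 5: d = malloc(3) -> d = 5; heap: [0-2 ALLOC][3-4 ALLOC][5-7 ALLOC][8-38 FREE]
Op 6: free(c) -> (freed c); heap: [0-2 ALLOC][3-4 FREE][5-7 ALLOC][8-38 FREE]
Op 7: free(b) -> (freed b); heap: [0-4 FREE][5-7 ALLOC][8-38 FREE]
Free blocks: [5 31] total_free=36 largest=31 -> 100*(36-31)/36 = 500/36 ≈ 13.889 -> rounds to 14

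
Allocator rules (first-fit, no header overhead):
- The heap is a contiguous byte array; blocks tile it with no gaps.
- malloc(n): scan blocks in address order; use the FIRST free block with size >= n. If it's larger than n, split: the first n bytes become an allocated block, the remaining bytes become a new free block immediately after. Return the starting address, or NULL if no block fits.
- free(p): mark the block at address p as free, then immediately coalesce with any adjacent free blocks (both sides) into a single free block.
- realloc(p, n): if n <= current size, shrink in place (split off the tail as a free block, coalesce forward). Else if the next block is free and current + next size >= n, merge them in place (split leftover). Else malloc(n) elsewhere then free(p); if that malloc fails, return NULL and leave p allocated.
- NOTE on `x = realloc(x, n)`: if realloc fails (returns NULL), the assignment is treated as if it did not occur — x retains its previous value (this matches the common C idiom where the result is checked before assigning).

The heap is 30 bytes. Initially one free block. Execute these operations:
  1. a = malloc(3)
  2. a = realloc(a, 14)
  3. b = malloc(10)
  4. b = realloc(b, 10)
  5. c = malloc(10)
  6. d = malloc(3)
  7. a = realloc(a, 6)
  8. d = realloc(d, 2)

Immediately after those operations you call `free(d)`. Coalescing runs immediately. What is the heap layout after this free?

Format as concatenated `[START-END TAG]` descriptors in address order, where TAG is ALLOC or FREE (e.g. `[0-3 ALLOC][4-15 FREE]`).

Op 1: a = malloc(3) -> a = 0; heap: [0-2 ALLOC][3-29 FREE]
Op 2: a = realloc(a, 14) -> a = 0; heap: [0-13 ALLOC][14-29 FREE]
Op 3: b = malloc(10) -> b = 14; heap: [0-13 ALLOC][14-23 ALLOC][24-29 FREE]
Op 4: b = realloc(b, 10) -> b = 14; heap: [0-13 ALLOC][14-23 ALLOC][24-29 FREE]
Op 5: c = malloc(10) -> c = NULL; heap: [0-13 ALLOC][14-23 ALLOC][24-29 FREE]
Op 6: d = malloc(3) -> d = 24; heap: [0-13 ALLOC][14-23 ALLOC][24-26 ALLOC][27-29 FREE]
Op 7: a = realloc(a, 6) -> a = 0; heap: [0-5 ALLOC][6-13 FREE][14-23 ALLOC][24-26 ALLOC][27-29 FREE]
Op 8: d = realloc(d, 2) -> d = 24; heap: [0-5 ALLOC][6-13 FREE][14-23 ALLOC][24-25 ALLOC][26-29 FREE]
free(d): d = 24 -> block [24-25 ALLOC]; mark free, coalesce with adjacent free neighbors -> [0-5 ALLOC][6-13 FREE][14-23 ALLOC][24-29 FREE]

Answer: [0-5 ALLOC][6-13 FREE][14-23 ALLOC][24-29 FREE]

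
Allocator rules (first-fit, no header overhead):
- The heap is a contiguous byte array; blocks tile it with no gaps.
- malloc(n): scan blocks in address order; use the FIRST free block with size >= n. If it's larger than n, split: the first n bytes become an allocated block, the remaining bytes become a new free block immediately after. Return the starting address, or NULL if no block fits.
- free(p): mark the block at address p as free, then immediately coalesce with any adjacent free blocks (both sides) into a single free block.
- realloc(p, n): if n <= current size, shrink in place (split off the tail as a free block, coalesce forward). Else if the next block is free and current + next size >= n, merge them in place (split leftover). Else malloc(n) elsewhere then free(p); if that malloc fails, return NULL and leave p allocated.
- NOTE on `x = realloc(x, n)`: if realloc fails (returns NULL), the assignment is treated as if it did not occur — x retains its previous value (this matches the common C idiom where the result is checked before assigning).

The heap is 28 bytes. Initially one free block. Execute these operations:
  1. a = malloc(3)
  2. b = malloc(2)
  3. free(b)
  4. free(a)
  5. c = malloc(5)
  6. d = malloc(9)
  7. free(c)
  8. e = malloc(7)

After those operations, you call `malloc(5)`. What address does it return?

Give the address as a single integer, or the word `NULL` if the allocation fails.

Op 1: a = malloc(3) -> a = 0; heap: [0-2 ALLOC][3-27 FREE]
Op 2: b = malloc(2) -> b = 3; heap: [0-2 ALLOC][3-4 ALLOC][5-27 FREE]
Op 3: free(b) -> (freed b); heap: [0-2 ALLOC][3-27 FREE]
Op 4: free(a) -> (freed a); heap: [0-27 FREE]
Op 5: c = malloc(5) -> c = 0; heap: [0-4 ALLOC][5-27 FREE]
Op 6: d = malloc(9) -> d = 5; heap: [0-4 ALLOC][5-13 ALLOC][14-27 FREE]
Op 7: free(c) -> (freed c); heap: [0-4 FREE][5-13 ALLOC][14-27 FREE]
Op 8: e = malloc(7) -> e = 14; heap: [0-4 FREE][5-13 ALLOC][14-20 ALLOC][21-27 FREE]
malloc(5): first-fit scan over [0-4 FREE][5-13 ALLOC][14-20 ALLOC][21-27 FREE] -> 0

Answer: 0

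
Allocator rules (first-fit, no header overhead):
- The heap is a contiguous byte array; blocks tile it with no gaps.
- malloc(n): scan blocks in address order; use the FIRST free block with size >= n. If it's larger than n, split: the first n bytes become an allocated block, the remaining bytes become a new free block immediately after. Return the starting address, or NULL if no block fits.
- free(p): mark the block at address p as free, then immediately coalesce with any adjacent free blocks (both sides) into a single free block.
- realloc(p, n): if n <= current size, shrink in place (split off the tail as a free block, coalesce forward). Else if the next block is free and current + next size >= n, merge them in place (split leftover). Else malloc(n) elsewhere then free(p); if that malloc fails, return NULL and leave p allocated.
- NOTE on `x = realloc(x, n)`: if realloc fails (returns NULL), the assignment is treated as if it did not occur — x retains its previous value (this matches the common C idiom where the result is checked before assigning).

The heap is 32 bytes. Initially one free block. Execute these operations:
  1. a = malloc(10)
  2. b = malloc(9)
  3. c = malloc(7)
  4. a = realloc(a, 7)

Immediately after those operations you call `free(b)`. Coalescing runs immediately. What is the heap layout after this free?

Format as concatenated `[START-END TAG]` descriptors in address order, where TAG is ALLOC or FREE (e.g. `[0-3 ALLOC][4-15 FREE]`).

Answer: [0-6 ALLOC][7-18 FREE][19-25 ALLOC][26-31 FREE]

Derivation:
Op 1: a = malloc(10) -> a = 0; heap: [0-9 ALLOC][10-31 FREE]
Op 2: b = malloc(9) -> b = 10; heap: [0-9 ALLOC][10-18 ALLOC][19-31 FREE]
Op 3: c = malloc(7) -> c = 19; heap: [0-9 ALLOC][10-18 ALLOC][19-25 ALLOC][26-31 FREE]
Op 4: a = realloc(a, 7) -> a = 0; heap: [0-6 ALLOC][7-9 FREE][10-18 ALLOC][19-25 ALLOC][26-31 FREE]
free(b): b = 10 -> block [10-18 ALLOC]; mark free, coalesce with adjacent free neighbors -> [0-6 ALLOC][7-18 FREE][19-25 ALLOC][26-31 FREE]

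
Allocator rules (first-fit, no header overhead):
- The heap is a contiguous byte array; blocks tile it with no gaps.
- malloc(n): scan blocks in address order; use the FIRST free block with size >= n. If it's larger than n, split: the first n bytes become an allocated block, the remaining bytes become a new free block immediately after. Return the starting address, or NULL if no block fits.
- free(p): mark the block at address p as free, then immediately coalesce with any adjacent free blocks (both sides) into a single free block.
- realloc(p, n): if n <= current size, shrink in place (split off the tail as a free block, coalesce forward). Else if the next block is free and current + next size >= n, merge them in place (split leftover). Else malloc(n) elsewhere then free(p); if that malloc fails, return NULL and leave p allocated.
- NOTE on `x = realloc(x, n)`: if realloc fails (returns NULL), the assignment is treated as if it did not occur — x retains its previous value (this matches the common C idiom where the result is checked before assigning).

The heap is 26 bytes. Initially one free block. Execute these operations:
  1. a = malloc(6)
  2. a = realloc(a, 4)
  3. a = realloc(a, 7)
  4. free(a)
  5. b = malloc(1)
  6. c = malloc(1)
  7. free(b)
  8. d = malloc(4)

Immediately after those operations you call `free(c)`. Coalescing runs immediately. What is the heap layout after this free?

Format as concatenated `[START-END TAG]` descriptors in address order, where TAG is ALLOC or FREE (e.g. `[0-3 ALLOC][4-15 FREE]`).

Answer: [0-1 FREE][2-5 ALLOC][6-25 FREE]

Derivation:
Op 1: a = malloc(6) -> a = 0; heap: [0-5 ALLOC][6-25 FREE]
Op 2: a = realloc(a, 4) -> a = 0; heap: [0-3 ALLOC][4-25 FREE]
Op 3: a = realloc(a, 7) -> a = 0; heap: [0-6 ALLOC][7-25 FREE]
Op 4: free(a) -> (freed a); heap: [0-25 FREE]
Op 5: b = malloc(1) -> b = 0; heap: [0-0 ALLOC][1-25 FREE]
Op 6: c = malloc(1) -> c = 1; heap: [0-0 ALLOC][1-1 ALLOC][2-25 FREE]
Op 7: free(b) -> (freed b); heap: [0-0 FREE][1-1 ALLOC][2-25 FREE]
Op 8: d = malloc(4) -> d = 2; heap: [0-0 FREE][1-1 ALLOC][2-5 ALLOC][6-25 FREE]
free(c): c = 1 -> block [1-1 ALLOC]; mark free, coalesce with adjacent free neighbors -> [0-1 FREE][2-5 ALLOC][6-25 FREE]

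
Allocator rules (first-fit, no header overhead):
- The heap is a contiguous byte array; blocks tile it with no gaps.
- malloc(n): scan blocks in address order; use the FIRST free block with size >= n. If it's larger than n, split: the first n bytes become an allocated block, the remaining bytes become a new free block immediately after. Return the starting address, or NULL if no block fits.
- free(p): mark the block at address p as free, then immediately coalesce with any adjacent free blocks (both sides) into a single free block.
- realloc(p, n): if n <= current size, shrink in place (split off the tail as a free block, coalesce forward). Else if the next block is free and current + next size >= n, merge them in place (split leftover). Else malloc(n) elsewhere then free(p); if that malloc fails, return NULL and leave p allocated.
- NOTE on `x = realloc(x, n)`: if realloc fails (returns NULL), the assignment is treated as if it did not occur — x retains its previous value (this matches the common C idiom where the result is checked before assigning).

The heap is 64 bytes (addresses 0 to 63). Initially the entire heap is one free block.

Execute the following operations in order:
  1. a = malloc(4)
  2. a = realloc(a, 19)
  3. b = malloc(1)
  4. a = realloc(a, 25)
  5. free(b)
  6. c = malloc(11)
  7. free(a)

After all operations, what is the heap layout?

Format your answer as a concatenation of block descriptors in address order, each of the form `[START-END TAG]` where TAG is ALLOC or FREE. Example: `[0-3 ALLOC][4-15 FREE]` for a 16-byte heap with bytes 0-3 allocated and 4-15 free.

Op 1: a = malloc(4) -> a = 0; heap: [0-3 ALLOC][4-63 FREE]
Op 2: a = realloc(a, 19) -> a = 0; heap: [0-18 ALLOC][19-63 FREE]
Op 3: b = malloc(1) -> b = 19; heap: [0-18 ALLOC][19-19 ALLOC][20-63 FREE]
Op 4: a = realloc(a, 25) -> a = 20; heap: [0-18 FREE][19-19 ALLOC][20-44 ALLOC][45-63 FREE]
Op 5: free(b) -> (freed b); heap: [0-19 FREE][20-44 ALLOC][45-63 FREE]
Op 6: c = malloc(11) -> c = 0; heap: [0-10 ALLOC][11-19 FREE][20-44 ALLOC][45-63 FREE]
Op 7: free(a) -> (freed a); heap: [0-10 ALLOC][11-63 FREE]

Answer: [0-10 ALLOC][11-63 FREE]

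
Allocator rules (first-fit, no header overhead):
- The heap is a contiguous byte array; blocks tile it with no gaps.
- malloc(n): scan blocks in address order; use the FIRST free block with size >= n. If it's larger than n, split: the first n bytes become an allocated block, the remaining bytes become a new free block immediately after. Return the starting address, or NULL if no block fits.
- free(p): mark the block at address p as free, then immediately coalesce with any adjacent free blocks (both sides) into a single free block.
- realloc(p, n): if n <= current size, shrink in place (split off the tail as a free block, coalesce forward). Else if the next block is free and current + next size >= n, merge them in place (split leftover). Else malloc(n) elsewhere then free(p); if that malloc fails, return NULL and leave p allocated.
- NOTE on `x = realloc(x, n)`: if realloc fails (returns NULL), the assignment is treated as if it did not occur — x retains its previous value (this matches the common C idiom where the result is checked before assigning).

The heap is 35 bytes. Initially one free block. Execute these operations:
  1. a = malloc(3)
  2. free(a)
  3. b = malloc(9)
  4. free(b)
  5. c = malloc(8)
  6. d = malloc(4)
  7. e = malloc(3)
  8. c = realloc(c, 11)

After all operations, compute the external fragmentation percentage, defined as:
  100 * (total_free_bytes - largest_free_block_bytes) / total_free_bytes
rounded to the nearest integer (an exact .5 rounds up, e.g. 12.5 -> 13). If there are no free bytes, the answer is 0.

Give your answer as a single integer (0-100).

Answer: 47

Derivation:
Op 1: a = malloc(3) -> a = 0; heap: [0-2 ALLOC][3-34 FREE]
Op 2: free(a) -> (freed a); heap: [0-34 FREE]
Op 3: b = malloc(9) -> b = 0; heap: [0-8 ALLOC][9-34 FREE]
Op 4: free(b) -> (freed b); heap: [0-34 FREE]
Op 5: c = malloc(8) -> c = 0; heap: [0-7 ALLOC][8-34 FREE]
Op 6: d = malloc(4) -> d = 8; heap: [0-7 ALLOC][8-11 ALLOC][12-34 FREE]
Op 7: e = malloc(3) -> e = 12; heap: [0-7 ALLOC][8-11 ALLOC][12-14 ALLOC][15-34 FREE]
Op 8: c = realloc(c, 11) -> c = 15; heap: [0-7 FREE][8-11 ALLOC][12-14 ALLOC][15-25 ALLOC][26-34 FREE]
Free blocks: [8 9] total_free=17 largest=9 -> 100*(17-9)/17 = 800/17 ≈ 47.059 -> rounds to 47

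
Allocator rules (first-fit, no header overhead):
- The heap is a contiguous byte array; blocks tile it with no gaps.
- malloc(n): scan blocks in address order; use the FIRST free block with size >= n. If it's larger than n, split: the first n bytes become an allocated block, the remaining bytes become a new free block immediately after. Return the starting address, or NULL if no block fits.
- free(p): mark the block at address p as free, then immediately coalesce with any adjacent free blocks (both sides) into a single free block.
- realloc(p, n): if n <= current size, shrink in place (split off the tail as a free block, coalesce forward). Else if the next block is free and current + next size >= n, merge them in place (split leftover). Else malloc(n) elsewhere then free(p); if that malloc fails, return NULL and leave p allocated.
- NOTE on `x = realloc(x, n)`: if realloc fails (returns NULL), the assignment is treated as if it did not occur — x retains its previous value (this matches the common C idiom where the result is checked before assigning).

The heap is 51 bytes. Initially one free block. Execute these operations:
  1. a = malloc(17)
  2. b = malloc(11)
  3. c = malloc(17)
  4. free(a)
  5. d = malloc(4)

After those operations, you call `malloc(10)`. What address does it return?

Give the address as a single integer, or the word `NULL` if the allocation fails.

Op 1: a = malloc(17) -> a = 0; heap: [0-16 ALLOC][17-50 FREE]
Op 2: b = malloc(11) -> b = 17; heap: [0-16 ALLOC][17-27 ALLOC][28-50 FREE]
Op 3: c = malloc(17) -> c = 28; heap: [0-16 ALLOC][17-27 ALLOC][28-44 ALLOC][45-50 FREE]
Op 4: free(a) -> (freed a); heap: [0-16 FREE][17-27 ALLOC][28-44 ALLOC][45-50 FREE]
Op 5: d = malloc(4) -> d = 0; heap: [0-3 ALLOC][4-16 FREE][17-27 ALLOC][28-44 ALLOC][45-50 FREE]
malloc(10): first-fit scan over [0-3 ALLOC][4-16 FREE][17-27 ALLOC][28-44 ALLOC][45-50 FREE] -> 4

Answer: 4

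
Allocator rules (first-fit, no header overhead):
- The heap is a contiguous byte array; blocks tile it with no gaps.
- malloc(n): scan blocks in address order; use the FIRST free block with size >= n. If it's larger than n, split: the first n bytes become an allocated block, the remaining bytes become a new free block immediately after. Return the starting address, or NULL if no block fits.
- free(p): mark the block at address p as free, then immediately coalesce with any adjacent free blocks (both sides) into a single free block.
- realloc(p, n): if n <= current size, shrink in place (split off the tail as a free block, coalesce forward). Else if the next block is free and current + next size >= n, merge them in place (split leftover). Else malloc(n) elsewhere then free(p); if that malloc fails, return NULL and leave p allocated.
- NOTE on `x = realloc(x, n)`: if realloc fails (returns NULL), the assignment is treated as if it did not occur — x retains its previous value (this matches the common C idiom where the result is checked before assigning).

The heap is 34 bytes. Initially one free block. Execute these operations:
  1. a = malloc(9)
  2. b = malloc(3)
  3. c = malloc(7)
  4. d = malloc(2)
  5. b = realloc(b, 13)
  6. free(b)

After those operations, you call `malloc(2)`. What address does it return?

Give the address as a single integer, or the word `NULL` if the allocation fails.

Op 1: a = malloc(9) -> a = 0; heap: [0-8 ALLOC][9-33 FREE]
Op 2: b = malloc(3) -> b = 9; heap: [0-8 ALLOC][9-11 ALLOC][12-33 FREE]
Op 3: c = malloc(7) -> c = 12; heap: [0-8 ALLOC][9-11 ALLOC][12-18 ALLOC][19-33 FREE]
Op 4: d = malloc(2) -> d = 19; heap: [0-8 ALLOC][9-11 ALLOC][12-18 ALLOC][19-20 ALLOC][21-33 FREE]
Op 5: b = realloc(b, 13) -> b = 21; heap: [0-8 ALLOC][9-11 FREE][12-18 ALLOC][19-20 ALLOC][21-33 ALLOC]
Op 6: free(b) -> (freed b); heap: [0-8 ALLOC][9-11 FREE][12-18 ALLOC][19-20 ALLOC][21-33 FREE]
malloc(2): first-fit scan over [0-8 ALLOC][9-11 FREE][12-18 ALLOC][19-20 ALLOC][21-33 FREE] -> 9

Answer: 9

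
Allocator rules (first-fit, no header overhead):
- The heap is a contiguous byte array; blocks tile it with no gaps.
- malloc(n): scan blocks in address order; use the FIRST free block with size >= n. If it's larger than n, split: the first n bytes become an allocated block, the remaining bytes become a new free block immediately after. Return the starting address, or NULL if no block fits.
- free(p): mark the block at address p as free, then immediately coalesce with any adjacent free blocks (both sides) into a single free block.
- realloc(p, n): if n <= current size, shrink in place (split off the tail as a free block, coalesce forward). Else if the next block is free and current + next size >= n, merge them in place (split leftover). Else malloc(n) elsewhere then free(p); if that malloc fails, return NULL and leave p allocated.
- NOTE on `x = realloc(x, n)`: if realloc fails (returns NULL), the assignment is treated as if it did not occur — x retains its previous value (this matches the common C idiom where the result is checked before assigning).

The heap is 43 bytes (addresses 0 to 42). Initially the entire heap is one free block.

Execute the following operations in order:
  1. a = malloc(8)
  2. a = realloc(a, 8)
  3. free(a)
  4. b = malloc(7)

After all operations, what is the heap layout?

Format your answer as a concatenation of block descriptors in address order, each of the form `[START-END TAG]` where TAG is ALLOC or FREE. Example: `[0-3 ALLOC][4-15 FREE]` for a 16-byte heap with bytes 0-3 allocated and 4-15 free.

Op 1: a = malloc(8) -> a = 0; heap: [0-7 ALLOC][8-42 FREE]
Op 2: a = realloc(a, 8) -> a = 0; heap: [0-7 ALLOC][8-42 FREE]
Op 3: free(a) -> (freed a); heap: [0-42 FREE]
Op 4: b = malloc(7) -> b = 0; heap: [0-6 ALLOC][7-42 FREE]

Answer: [0-6 ALLOC][7-42 FREE]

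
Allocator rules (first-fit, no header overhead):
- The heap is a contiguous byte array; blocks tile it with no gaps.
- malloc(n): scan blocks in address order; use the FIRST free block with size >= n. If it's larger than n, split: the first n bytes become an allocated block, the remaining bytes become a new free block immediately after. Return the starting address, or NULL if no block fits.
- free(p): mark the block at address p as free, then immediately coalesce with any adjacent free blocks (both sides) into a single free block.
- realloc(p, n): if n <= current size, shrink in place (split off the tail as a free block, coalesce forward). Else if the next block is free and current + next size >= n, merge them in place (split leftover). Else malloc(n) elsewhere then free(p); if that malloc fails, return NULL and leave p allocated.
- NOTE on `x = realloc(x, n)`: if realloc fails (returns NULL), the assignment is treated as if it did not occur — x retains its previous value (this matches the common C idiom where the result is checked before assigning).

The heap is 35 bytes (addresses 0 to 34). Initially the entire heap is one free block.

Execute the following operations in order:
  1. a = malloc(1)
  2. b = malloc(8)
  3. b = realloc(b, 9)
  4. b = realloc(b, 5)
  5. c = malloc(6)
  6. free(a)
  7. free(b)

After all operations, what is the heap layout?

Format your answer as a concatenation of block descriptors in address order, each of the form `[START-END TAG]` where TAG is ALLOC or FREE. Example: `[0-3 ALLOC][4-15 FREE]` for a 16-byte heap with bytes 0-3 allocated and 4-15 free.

Op 1: a = malloc(1) -> a = 0; heap: [0-0 ALLOC][1-34 FREE]
Op 2: b = malloc(8) -> b = 1; heap: [0-0 ALLOC][1-8 ALLOC][9-34 FREE]
Op 3: b = realloc(b, 9) -> b = 1; heap: [0-0 ALLOC][1-9 ALLOC][10-34 FREE]
Op 4: b = realloc(b, 5) -> b = 1; heap: [0-0 ALLOC][1-5 ALLOC][6-34 FREE]
Op 5: c = malloc(6) -> c = 6; heap: [0-0 ALLOC][1-5 ALLOC][6-11 ALLOC][12-34 FREE]
Op 6: free(a) -> (freed a); heap: [0-0 FREE][1-5 ALLOC][6-11 ALLOC][12-34 FREE]
Op 7: free(b) -> (freed b); heap: [0-5 FREE][6-11 ALLOC][12-34 FREE]

Answer: [0-5 FREE][6-11 ALLOC][12-34 FREE]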